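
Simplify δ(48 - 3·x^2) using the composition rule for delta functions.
\frac{\delta(x - 4) + \delta(x + 4)}{24}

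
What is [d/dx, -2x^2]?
- 4 x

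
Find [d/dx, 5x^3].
15 x^{2}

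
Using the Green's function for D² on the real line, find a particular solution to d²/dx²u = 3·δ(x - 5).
\frac{3|x - 5|}{2}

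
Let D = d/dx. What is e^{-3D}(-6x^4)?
- 6 x^{4} + 72 x^{3} - 324 x^{2} + 648 x - 486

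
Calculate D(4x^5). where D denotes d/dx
20 x^{4}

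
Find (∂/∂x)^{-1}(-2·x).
- x^{2}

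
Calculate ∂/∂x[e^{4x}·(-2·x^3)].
x^{2} \left(- 8 x - 6\right) e^{4 x}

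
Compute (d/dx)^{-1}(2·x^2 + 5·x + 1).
\frac{2 x^{3}}{3} + \frac{5 x^{2}}{2} + x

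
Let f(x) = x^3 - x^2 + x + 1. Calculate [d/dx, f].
3 x^{2} - 2 x + 1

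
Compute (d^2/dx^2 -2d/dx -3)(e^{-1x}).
0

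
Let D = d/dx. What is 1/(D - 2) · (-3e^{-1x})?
e^{- x}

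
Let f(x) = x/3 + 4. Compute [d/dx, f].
\frac{1}{3}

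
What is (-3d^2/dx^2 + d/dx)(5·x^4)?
20 x^{2} \left(x - 9\right)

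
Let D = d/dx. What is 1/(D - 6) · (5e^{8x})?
\frac{5 e^{8 x}}{2}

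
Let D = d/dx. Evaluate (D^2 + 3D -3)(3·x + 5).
- 9 x - 6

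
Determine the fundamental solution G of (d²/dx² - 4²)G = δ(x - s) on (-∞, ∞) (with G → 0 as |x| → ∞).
-\frac{e^{-4|x-s|}}{8}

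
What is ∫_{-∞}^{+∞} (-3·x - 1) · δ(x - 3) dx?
-10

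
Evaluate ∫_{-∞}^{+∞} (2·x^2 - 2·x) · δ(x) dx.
0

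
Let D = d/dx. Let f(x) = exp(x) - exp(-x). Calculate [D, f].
2 \cosh{\left(x \right)}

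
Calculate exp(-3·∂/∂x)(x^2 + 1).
x^{2} - 6 x + 10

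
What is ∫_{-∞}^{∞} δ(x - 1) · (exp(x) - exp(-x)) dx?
2 \sinh{\left(1 \right)}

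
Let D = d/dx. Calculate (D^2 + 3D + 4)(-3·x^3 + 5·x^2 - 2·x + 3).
- 12 x^{3} - 7 x^{2} + 4 x + 16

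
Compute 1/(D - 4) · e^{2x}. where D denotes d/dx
- \frac{e^{2 x}}{2}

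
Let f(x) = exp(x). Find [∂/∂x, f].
e^{x}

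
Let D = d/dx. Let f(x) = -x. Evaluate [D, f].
-1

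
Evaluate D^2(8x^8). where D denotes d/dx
448 x^{6}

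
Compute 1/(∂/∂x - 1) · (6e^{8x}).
\frac{6 e^{8 x}}{7}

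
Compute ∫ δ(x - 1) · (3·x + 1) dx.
4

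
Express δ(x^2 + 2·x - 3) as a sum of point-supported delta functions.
\frac{\delta(x - 1) + \delta(x + 3)}{4}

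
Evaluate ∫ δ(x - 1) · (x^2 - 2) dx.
-1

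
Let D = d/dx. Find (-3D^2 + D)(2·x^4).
8 x^{2} \left(x - 9\right)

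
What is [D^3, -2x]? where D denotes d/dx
-6D^{2}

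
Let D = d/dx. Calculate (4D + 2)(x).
2 x + 4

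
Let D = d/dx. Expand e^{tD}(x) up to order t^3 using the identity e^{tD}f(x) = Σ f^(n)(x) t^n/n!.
t + x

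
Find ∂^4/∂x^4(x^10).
5040 x^{6}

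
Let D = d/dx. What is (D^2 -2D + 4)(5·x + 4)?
20 x + 6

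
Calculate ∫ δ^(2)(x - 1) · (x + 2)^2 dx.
2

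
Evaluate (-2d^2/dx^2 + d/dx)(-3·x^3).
9 x \left(4 - x\right)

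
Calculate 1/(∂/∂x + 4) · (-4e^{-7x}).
\frac{4 e^{- 7 x}}{3}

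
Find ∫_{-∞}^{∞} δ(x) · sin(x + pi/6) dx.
\frac{1}{2}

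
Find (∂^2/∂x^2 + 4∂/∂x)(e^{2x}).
12 e^{2 x}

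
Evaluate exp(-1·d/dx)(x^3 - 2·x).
x^{3} - 3 x^{2} + x + 1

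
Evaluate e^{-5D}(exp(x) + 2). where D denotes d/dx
e^{x - 5} + 2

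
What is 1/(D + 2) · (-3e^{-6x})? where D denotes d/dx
\frac{3 e^{- 6 x}}{4}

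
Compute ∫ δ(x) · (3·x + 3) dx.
3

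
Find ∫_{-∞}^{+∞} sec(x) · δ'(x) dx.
0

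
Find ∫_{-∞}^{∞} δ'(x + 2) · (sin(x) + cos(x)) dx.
- \sin{\left(2 \right)} - \cos{\left(2 \right)}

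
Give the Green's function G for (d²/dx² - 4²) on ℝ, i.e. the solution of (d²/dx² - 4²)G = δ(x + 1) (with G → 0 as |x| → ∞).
-\frac{e^{-4|x + 1|}}{8}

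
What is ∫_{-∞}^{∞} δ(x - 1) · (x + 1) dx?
2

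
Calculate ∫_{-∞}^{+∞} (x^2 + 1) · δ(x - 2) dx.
5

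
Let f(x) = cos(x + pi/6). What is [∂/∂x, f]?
- \sin{\left(x + \frac{\pi}{6} \right)}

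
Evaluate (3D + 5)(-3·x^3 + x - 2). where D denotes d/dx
- 15 x^{3} - 27 x^{2} + 5 x - 7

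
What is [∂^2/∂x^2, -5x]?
-10\frac{d}{dx}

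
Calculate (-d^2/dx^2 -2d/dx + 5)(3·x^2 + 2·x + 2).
x \left(15 x - 2\right)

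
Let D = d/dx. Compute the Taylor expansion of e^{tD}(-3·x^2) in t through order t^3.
- 3 t^{2} - 6 t x - 3 x^{2}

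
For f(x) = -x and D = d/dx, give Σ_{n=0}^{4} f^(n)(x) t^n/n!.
- t - x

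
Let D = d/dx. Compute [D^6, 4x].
24D^{5}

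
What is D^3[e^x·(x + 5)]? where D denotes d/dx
\left(x + 8\right) e^{x}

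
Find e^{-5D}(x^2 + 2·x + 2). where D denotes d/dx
x^{2} - 8 x + 17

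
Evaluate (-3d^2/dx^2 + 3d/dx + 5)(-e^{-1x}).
e^{- x}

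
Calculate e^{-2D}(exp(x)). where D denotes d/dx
e^{x - 2}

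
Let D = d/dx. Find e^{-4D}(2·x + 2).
2 x - 6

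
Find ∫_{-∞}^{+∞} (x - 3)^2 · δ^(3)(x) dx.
0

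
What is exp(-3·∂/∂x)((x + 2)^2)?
x^{2} - 2 x + 1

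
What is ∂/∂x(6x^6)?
36 x^{5}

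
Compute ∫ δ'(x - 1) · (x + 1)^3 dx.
-12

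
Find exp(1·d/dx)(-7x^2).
- 7 x^{2} - 14 x - 7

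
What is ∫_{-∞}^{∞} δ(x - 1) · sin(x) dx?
\sin{\left(1 \right)}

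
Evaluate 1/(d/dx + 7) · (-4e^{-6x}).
- 4 e^{- 6 x}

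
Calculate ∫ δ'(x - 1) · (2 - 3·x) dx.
3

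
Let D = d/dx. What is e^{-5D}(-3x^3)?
- 3 x^{3} + 45 x^{2} - 225 x + 375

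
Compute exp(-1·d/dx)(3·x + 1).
3 x - 2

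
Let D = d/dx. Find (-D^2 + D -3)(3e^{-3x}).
- 45 e^{- 3 x}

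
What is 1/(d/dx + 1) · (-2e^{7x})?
- \frac{e^{7 x}}{4}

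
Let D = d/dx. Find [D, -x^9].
- 9 x^{8}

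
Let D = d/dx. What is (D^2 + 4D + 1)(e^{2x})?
13 e^{2 x}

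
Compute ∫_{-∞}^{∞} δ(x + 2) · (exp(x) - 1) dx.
-1 + e^{-2}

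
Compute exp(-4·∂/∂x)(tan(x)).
\tan{\left(x - 4 \right)}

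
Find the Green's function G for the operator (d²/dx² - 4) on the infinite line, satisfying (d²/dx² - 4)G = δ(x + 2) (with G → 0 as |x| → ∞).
-\frac{e^{-2|x + 2|}}{4}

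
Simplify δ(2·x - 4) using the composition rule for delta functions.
\frac{\delta(x - 2)}{2}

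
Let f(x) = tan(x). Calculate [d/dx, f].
\frac{1}{\cos^{2}{\left(x \right)}}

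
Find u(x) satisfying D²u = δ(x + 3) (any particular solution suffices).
\frac{|x + 3|}{2}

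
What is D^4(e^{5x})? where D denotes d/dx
625 e^{5 x}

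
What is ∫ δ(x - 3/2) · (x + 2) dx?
\frac{7}{2}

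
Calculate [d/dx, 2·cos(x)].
- 2 \sin{\left(x \right)}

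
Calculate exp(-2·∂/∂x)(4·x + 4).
4 x - 4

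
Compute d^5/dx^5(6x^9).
90720 x^{4}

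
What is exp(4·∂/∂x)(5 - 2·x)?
- 2 x - 3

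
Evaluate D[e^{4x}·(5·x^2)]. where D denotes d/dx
10 x \left(2 x + 1\right) e^{4 x}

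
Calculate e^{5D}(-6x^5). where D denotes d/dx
- 6 x^{5} - 150 x^{4} - 1500 x^{3} - 7500 x^{2} - 18750 x - 18750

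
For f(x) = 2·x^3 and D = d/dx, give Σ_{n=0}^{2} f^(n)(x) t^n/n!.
2 x \left(3 t^{2} + 3 t x + x^{2}\right)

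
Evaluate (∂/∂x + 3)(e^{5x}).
8 e^{5 x}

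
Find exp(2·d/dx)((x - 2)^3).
x^{3}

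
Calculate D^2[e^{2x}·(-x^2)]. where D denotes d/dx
\left(- 4 x^{2} - 8 x - 2\right) e^{2 x}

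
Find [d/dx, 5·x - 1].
5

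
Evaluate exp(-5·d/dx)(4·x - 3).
4 x - 23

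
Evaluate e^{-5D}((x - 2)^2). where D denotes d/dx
x^{2} - 14 x + 49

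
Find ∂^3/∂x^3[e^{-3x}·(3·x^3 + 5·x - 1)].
9 \left(- 9 x^{3} + 27 x^{2} - 33 x + 20\right) e^{- 3 x}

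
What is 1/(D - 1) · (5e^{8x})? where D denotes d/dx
\frac{5 e^{8 x}}{7}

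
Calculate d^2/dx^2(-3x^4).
- 36 x^{2}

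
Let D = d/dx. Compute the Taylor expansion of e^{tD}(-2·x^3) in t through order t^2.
2 x \left(- 3 t^{2} - 3 t x - x^{2}\right)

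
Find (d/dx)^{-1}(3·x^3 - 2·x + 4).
\frac{3 x^{4}}{4} - x^{2} + 4 x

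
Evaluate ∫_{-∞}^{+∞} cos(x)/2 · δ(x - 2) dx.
\frac{\cos{\left(2 \right)}}{2}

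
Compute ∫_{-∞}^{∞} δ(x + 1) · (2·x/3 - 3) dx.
- \frac{11}{3}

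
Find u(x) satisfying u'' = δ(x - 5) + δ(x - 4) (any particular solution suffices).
\frac{|x - 5|}{2} + \frac{|x - 4|}{2}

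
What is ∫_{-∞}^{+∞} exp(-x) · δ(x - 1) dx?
e^{-1}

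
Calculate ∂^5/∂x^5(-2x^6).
- 1440 x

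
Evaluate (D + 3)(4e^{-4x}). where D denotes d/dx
- 4 e^{- 4 x}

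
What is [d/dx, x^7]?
7 x^{6}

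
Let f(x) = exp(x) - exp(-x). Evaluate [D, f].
2 \cosh{\left(x \right)}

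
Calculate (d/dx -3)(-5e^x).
10 e^{x}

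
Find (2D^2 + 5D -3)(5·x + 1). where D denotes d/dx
22 - 15 x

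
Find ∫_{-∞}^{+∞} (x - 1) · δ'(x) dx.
-1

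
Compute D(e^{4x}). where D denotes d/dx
4 e^{4 x}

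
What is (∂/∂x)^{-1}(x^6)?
\frac{x^{7}}{7}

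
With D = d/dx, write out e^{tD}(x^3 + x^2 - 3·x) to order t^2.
t^{2} \left(3 x + 1\right) + t \left(3 x^{2} + 2 x - 3\right) + x^{3} + x^{2} - 3 x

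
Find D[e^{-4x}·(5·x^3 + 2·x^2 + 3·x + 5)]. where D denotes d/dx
\left(- 20 x^{3} + 7 x^{2} - 8 x - 17\right) e^{- 4 x}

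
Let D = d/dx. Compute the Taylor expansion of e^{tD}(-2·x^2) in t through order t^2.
- 2 t^{2} - 4 t x - 2 x^{2}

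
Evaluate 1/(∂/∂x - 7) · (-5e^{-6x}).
\frac{5 e^{- 6 x}}{13}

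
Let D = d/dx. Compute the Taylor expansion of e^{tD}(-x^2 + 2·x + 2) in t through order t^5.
- t^{2} - 2 t \left(x - 1\right) - x^{2} + 2 x + 2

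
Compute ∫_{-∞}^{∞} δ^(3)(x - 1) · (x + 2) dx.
0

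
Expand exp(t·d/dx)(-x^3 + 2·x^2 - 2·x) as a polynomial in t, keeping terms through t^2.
- t^{2} \left(3 x - 2\right) - t \left(3 x^{2} - 4 x + 2\right) - x^{3} + 2 x^{2} - 2 x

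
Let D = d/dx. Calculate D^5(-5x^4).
0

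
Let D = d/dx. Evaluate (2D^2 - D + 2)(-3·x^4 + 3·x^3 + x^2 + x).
- 6 x^{4} + 18 x^{3} - 79 x^{2} + 36 x + 3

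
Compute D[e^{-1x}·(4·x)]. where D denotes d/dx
4 \left(1 - x\right) e^{- x}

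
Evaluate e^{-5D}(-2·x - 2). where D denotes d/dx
8 - 2 x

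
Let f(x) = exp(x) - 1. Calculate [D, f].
e^{x}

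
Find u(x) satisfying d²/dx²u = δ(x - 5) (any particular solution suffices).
\frac{|x - 5|}{2}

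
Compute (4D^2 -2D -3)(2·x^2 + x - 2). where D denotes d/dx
- 6 x^{2} - 11 x + 20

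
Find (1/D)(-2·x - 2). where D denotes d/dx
- x^{2} - 2 x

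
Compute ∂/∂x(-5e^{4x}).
- 20 e^{4 x}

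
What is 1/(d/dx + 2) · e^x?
\frac{e^{x}}{3}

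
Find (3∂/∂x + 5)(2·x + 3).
10 x + 21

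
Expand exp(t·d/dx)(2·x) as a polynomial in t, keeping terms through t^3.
2 t + 2 x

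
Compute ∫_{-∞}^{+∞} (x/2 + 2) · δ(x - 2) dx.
3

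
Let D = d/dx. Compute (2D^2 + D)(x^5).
5 x^{3} \left(x + 8\right)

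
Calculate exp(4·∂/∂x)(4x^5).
4 x^{5} + 80 x^{4} + 640 x^{3} + 2560 x^{2} + 5120 x + 4096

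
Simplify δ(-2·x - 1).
\frac{\delta(x + 1/2)}{2}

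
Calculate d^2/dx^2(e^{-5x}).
25 e^{- 5 x}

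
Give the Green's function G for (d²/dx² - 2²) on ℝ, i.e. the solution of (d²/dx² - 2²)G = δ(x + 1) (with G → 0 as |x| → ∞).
-\frac{e^{-2|x + 1|}}{4}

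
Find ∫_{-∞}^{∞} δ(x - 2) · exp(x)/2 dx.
\frac{e^{2}}{2}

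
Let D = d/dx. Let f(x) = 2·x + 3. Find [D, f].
2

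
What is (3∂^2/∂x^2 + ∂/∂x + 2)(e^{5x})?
82 e^{5 x}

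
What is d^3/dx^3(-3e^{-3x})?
81 e^{- 3 x}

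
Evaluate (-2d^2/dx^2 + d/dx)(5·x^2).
10 x - 20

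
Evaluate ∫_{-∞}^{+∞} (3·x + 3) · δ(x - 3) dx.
12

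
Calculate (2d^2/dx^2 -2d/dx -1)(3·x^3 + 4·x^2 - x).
- 3 x^{3} - 22 x^{2} + 21 x + 18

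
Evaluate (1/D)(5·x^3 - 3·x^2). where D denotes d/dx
\frac{5 x^{4}}{4} - x^{3}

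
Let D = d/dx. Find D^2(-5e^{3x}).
- 45 e^{3 x}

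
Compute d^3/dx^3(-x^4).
- 24 x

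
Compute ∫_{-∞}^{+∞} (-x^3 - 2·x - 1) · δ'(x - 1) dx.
5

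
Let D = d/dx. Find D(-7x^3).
- 21 x^{2}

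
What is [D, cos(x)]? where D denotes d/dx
- \sin{\left(x \right)}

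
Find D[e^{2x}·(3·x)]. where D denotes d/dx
\left(6 x + 3\right) e^{2 x}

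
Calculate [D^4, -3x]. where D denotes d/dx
-12D^{3}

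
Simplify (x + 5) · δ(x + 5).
0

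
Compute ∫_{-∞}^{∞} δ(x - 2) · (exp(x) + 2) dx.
2 + e^{2}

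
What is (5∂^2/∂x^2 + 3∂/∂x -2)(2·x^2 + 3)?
- 4 x^{2} + 12 x + 14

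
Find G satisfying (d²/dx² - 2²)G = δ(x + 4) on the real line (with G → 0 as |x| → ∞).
-\frac{e^{-2|x + 4|}}{4}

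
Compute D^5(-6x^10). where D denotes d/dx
- 181440 x^{5}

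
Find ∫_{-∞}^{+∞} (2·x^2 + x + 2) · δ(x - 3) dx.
23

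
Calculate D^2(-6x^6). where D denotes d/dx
- 180 x^{4}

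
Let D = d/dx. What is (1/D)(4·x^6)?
\frac{4 x^{7}}{7}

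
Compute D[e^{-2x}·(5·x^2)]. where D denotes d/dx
10 x \left(1 - x\right) e^{- 2 x}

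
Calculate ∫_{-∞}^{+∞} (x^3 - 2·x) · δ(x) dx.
0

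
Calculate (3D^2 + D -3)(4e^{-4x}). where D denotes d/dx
164 e^{- 4 x}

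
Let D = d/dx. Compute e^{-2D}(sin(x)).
\sin{\left(x - 2 \right)}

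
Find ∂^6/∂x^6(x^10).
151200 x^{4}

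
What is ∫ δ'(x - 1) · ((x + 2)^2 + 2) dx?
-6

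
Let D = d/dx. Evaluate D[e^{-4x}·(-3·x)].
3 \left(4 x - 1\right) e^{- 4 x}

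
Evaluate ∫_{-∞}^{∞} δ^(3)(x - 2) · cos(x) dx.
- \sin{\left(2 \right)}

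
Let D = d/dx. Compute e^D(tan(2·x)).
\tan{\left(2 x + 2 \right)}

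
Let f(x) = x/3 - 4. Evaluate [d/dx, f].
\frac{1}{3}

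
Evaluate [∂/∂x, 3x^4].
12 x^{3}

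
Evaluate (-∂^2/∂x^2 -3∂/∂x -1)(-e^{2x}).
11 e^{2 x}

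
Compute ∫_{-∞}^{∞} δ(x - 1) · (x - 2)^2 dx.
1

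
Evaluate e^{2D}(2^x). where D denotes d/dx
2^{x + 2}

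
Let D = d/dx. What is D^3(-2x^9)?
- 1008 x^{6}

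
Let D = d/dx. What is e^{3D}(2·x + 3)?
2 x + 9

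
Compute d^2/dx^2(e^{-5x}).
25 e^{- 5 x}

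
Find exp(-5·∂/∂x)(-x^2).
- x^{2} + 10 x - 25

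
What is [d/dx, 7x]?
7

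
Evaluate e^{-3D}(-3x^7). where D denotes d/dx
- 3 x^{7} + 63 x^{6} - 567 x^{5} + 2835 x^{4} - 8505 x^{3} + 15309 x^{2} - 15309 x + 6561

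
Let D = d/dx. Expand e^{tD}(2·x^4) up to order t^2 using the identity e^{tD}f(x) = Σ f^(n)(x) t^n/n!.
2 x^{2} \left(6 t^{2} + 4 t x + x^{2}\right)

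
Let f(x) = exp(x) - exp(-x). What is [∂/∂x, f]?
2 \cosh{\left(x \right)}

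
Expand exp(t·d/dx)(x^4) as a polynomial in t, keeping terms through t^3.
x \left(4 t^{3} + 6 t^{2} x + 4 t x^{2} + x^{3}\right)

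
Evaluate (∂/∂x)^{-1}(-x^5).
- \frac{x^{6}}{6}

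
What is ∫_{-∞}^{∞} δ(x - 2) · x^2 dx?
4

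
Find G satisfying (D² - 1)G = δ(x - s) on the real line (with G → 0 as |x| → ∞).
-\frac{e^{-|x-s|}}{2}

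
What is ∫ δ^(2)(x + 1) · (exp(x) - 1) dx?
e^{-1}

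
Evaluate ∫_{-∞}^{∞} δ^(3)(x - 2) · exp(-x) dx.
e^{-2}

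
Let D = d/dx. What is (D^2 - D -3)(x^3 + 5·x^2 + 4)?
- 3 x^{3} - 18 x^{2} - 4 x - 2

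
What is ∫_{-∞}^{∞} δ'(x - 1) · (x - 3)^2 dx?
4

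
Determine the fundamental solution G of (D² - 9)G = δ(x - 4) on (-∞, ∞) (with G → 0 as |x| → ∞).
-\frac{e^{-3|x - 4|}}{6}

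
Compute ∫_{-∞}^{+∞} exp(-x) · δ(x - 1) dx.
e^{-1}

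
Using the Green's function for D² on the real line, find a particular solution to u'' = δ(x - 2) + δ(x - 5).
\frac{|x - 2|}{2} + \frac{|x - 5|}{2}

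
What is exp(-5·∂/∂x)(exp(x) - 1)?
e^{x - 5} - 1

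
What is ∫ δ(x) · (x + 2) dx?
2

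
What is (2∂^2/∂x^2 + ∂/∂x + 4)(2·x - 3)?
8 x - 10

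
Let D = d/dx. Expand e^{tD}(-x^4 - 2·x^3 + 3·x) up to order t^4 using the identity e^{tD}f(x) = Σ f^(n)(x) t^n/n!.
- t^{4} - t^{3} \left(4 x + 2\right) - 6 t^{2} x \left(x + 1\right) - t \left(4 x^{3} + 6 x^{2} - 3\right) - x^{4} - 2 x^{3} + 3 x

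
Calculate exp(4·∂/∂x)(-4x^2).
- 4 x^{2} - 32 x - 64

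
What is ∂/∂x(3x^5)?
15 x^{4}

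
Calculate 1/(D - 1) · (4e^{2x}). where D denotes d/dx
4 e^{2 x}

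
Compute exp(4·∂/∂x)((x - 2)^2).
x^{2} + 4 x + 4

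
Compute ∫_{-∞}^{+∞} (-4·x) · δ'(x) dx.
4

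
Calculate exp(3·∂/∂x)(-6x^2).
- 6 x^{2} - 36 x - 54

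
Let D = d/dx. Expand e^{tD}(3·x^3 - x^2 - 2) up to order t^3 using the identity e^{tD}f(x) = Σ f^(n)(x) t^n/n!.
3 t^{3} + t^{2} \left(9 x - 1\right) + t x \left(9 x - 2\right) + 3 x^{3} - x^{2} - 2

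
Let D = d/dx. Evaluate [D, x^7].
7 x^{6}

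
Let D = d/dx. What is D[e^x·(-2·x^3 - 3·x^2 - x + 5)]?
\left(- 2 x^{3} - 9 x^{2} - 7 x + 4\right) e^{x}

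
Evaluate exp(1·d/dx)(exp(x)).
e^{x + 1}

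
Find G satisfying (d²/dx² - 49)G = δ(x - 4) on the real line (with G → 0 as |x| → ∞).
-\frac{e^{-7|x - 4|}}{14}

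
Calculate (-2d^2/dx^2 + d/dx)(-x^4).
4 x^{2} \left(6 - x\right)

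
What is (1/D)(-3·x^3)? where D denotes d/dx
- \frac{3 x^{4}}{4}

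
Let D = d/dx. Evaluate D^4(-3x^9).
- 9072 x^{5}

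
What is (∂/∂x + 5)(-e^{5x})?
- 10 e^{5 x}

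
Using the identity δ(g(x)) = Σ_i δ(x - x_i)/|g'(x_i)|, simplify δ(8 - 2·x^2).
\frac{\delta(x - 2) + \delta(x + 2)}{8}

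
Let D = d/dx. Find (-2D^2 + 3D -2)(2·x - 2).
10 - 4 x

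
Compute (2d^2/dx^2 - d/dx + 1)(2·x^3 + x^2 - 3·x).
2 x^{3} - 5 x^{2} + 19 x + 7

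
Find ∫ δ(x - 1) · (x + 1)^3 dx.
8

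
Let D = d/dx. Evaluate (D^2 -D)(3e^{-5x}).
90 e^{- 5 x}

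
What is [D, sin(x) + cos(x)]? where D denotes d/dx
- \sin{\left(x \right)} + \cos{\left(x \right)}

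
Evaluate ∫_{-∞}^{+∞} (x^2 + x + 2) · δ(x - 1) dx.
4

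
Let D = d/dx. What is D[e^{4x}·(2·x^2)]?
4 x \left(2 x + 1\right) e^{4 x}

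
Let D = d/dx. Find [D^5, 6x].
30D^{4}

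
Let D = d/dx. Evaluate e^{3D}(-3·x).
- 3 x - 9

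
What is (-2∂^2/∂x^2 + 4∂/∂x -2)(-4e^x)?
0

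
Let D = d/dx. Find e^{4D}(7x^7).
7 x^{7} + 196 x^{6} + 2352 x^{5} + 15680 x^{4} + 62720 x^{3} + 150528 x^{2} + 200704 x + 114688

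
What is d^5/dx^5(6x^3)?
0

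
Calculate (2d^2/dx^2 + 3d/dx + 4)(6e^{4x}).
288 e^{4 x}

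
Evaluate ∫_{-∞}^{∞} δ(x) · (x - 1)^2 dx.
1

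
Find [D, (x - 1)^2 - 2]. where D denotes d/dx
2 x - 2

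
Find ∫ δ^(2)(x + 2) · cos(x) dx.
- \cos{\left(2 \right)}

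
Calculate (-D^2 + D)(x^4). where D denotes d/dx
4 x^{2} \left(x - 3\right)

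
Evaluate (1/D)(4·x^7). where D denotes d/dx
\frac{x^{8}}{2}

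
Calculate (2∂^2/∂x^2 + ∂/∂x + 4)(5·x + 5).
20 x + 25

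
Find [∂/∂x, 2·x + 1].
2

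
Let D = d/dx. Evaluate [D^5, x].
5D^{4}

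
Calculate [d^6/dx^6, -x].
-6\frac{d^{5}}{dx^{5}}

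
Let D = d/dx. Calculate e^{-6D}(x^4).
x^{4} - 24 x^{3} + 216 x^{2} - 864 x + 1296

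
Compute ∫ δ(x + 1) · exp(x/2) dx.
e^{- \frac{1}{2}}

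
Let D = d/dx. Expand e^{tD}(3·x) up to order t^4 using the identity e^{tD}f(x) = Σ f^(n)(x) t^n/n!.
3 t + 3 x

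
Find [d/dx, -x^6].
- 6 x^{5}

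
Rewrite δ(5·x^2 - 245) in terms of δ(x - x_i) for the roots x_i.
\frac{\delta(x - 7) + \delta(x + 7)}{70}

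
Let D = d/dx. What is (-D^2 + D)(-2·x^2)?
4 - 4 x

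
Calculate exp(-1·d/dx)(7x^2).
7 x^{2} - 14 x + 7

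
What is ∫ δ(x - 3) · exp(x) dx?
e^{3}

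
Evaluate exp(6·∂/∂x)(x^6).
x^{6} + 36 x^{5} + 540 x^{4} + 4320 x^{3} + 19440 x^{2} + 46656 x + 46656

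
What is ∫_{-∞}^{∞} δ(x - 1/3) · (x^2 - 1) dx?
- \frac{8}{9}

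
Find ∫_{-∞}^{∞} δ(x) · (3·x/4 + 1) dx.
1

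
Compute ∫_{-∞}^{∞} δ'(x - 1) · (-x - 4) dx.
1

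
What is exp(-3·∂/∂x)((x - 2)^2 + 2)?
x^{2} - 10 x + 27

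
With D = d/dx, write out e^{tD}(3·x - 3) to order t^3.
3 t + 3 x - 3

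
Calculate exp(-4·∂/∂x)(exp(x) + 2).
e^{x - 4} + 2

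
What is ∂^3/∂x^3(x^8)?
336 x^{5}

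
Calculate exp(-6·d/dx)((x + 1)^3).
x^{3} - 15 x^{2} + 75 x - 125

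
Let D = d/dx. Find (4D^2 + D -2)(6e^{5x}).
618 e^{5 x}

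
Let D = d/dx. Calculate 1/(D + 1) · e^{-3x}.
- \frac{e^{- 3 x}}{2}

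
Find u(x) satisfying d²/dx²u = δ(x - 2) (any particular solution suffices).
\frac{|x - 2|}{2}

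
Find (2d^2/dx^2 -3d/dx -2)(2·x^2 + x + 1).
- 4 x^{2} - 14 x + 3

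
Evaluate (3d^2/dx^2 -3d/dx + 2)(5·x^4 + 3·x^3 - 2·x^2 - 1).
10 x^{4} - 54 x^{3} + 149 x^{2} + 66 x - 14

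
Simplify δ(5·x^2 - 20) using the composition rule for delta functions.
\frac{\delta(x - 2) + \delta(x + 2)}{20}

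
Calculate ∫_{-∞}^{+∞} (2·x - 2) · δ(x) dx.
-2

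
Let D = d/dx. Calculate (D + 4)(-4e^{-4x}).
0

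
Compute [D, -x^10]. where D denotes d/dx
- 10 x^{9}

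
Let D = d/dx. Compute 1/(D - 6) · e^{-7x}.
- \frac{e^{- 7 x}}{13}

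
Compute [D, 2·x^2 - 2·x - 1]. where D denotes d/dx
4 x - 2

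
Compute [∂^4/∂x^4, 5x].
20\frac{d^{3}}{dx^{3}}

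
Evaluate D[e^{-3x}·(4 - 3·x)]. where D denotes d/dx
3 \left(3 x - 5\right) e^{- 3 x}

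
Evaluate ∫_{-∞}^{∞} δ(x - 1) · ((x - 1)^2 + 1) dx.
1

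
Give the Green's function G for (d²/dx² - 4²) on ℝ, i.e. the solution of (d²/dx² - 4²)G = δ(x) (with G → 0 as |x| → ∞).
-\frac{e^{-4|x|}}{8}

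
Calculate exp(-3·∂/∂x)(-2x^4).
- 2 x^{4} + 24 x^{3} - 108 x^{2} + 216 x - 162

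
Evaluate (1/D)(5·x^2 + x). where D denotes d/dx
\frac{5 x^{3}}{3} + \frac{x^{2}}{2}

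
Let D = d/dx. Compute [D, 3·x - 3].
3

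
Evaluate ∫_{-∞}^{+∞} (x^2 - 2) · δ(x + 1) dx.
-1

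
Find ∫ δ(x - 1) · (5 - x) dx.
4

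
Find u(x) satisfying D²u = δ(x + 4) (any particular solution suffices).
\frac{|x + 4|}{2}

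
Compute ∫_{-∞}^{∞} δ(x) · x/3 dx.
0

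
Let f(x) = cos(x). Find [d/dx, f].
- \sin{\left(x \right)}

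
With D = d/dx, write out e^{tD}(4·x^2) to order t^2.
4 t^{2} + 8 t x + 4 x^{2}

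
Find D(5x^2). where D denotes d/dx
10 x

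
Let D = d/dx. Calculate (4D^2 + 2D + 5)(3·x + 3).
15 x + 21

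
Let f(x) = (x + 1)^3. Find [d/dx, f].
3 \left(x + 1\right)^{2}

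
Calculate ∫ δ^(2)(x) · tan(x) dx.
0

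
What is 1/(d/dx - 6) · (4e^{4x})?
- 2 e^{4 x}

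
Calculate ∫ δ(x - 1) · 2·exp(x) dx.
2 e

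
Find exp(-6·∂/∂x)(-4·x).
24 - 4 x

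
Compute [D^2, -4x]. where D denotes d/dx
-8D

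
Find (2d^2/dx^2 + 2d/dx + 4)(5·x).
20 x + 10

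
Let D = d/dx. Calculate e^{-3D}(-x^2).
- x^{2} + 6 x - 9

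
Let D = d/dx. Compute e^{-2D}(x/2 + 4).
\frac{x}{2} + 3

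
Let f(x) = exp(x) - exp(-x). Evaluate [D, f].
2 \cosh{\left(x \right)}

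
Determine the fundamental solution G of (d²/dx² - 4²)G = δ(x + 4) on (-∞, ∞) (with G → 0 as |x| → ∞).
-\frac{e^{-4|x + 4|}}{8}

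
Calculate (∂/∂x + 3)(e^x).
4 e^{x}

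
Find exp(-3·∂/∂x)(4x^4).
4 x^{4} - 48 x^{3} + 216 x^{2} - 432 x + 324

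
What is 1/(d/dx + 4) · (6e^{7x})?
\frac{6 e^{7 x}}{11}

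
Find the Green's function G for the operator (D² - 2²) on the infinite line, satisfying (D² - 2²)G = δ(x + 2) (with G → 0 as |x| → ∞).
-\frac{e^{-2|x + 2|}}{4}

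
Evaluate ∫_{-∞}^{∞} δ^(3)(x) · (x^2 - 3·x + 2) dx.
0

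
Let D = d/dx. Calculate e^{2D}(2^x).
2^{x + 2}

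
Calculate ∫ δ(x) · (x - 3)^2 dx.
9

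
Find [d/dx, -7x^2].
- 14 x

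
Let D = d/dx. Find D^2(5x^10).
450 x^{8}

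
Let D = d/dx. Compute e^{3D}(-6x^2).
- 6 x^{2} - 36 x - 54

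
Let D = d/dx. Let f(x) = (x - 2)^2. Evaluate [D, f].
2 x - 4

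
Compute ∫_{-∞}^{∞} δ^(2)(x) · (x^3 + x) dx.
0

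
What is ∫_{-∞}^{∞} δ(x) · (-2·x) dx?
0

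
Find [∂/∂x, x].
1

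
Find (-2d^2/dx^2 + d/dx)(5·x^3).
15 x \left(x - 4\right)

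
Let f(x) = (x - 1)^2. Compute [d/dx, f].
2 x - 2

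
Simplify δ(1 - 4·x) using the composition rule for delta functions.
\frac{\delta(x - 1/4)}{4}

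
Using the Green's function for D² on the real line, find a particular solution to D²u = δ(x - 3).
\frac{|x - 3|}{2}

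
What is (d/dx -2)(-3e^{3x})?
- 3 e^{3 x}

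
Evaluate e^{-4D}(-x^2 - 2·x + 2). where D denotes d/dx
- x^{2} + 6 x - 6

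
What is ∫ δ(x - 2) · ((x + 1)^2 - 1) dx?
8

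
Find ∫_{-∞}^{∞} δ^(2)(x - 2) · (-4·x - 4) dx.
0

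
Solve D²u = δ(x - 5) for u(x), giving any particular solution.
\frac{|x - 5|}{2}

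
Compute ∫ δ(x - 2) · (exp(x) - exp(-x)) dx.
2 \sinh{\left(2 \right)}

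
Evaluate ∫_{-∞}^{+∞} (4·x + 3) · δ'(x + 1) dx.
-4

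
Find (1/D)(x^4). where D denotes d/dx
\frac{x^{5}}{5}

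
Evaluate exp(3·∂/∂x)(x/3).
\frac{x}{3} + 1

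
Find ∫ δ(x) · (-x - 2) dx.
-2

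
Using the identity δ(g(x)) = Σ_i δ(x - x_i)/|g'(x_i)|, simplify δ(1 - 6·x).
\frac{\delta(x - 1/6)}{6}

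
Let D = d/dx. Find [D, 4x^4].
16 x^{3}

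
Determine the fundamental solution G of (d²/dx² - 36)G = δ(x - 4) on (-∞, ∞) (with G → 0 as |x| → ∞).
-\frac{e^{-6|x - 4|}}{12}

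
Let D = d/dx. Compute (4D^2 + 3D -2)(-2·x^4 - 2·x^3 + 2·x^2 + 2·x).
4 x^{4} - 20 x^{3} - 118 x^{2} - 40 x + 22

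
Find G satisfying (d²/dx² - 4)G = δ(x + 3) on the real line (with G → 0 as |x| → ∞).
-\frac{e^{-2|x + 3|}}{4}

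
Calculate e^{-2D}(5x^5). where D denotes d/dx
5 x^{5} - 50 x^{4} + 200 x^{3} - 400 x^{2} + 400 x - 160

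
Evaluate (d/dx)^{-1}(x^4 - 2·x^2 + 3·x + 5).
\frac{x^{5}}{5} - \frac{2 x^{3}}{3} + \frac{3 x^{2}}{2} + 5 x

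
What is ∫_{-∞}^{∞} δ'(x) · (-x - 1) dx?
1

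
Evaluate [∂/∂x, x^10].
10 x^{9}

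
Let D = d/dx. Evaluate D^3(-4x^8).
- 1344 x^{5}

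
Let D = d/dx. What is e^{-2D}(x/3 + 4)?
\frac{x}{3} + \frac{10}{3}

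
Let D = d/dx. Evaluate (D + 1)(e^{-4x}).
- 3 e^{- 4 x}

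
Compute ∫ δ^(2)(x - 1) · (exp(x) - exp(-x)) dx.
2 \sinh{\left(1 \right)}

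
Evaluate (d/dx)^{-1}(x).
\frac{x^{2}}{2}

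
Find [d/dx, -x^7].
- 7 x^{6}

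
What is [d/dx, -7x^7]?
- 49 x^{6}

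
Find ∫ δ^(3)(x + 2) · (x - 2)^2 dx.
0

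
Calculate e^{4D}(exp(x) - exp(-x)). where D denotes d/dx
2 \sinh{\left(x + 4 \right)}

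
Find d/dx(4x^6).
24 x^{5}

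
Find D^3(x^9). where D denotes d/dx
504 x^{6}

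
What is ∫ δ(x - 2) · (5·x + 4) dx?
14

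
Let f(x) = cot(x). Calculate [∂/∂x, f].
- \frac{1}{\sin^{2}{\left(x \right)}}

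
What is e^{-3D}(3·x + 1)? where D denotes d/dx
3 x - 8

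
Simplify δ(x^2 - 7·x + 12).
\frac{\delta(x - 3) + \delta(x - 4)}{1}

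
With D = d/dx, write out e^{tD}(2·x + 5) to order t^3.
2 t + 2 x + 5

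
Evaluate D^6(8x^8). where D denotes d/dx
161280 x^{2}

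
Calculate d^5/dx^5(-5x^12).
- 475200 x^{7}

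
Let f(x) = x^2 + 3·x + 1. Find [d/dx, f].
2 x + 3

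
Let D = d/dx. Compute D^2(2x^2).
4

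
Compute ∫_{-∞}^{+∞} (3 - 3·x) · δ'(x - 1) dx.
3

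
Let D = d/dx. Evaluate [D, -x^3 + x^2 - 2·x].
- 3 x^{2} + 2 x - 2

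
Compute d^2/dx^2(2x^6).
60 x^{4}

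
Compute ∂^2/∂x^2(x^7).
42 x^{5}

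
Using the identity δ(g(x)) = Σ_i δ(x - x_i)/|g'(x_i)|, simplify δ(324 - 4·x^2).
\frac{\delta(x - 9) + \delta(x + 9)}{72}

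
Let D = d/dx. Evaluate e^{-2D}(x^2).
x^{2} - 4 x + 4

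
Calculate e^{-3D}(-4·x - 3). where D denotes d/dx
9 - 4 x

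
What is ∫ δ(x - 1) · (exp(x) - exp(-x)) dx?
2 \sinh{\left(1 \right)}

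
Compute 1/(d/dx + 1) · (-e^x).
- \frac{e^{x}}{2}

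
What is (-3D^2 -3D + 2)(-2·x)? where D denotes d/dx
6 - 4 x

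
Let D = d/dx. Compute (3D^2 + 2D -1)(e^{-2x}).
7 e^{- 2 x}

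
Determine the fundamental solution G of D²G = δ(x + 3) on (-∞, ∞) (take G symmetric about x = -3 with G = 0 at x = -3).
\frac{|x + 3|}{2}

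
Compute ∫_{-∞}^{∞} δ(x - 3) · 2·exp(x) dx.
2 e^{3}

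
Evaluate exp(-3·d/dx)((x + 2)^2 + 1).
x^{2} - 2 x + 2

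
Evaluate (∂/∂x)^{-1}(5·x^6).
\frac{5 x^{7}}{7}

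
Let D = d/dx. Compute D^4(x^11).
7920 x^{7}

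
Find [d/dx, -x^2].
- 2 x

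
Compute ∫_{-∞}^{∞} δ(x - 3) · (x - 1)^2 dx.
4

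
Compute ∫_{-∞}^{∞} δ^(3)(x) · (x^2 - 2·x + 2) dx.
0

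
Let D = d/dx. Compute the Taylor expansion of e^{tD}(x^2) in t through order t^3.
t^{2} + 2 t x + x^{2}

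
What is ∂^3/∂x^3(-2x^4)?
- 48 x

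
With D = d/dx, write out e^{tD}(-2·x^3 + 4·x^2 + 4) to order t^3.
- 2 t^{3} - 2 t^{2} \left(3 x - 2\right) - 2 t x \left(3 x - 4\right) - 2 x^{3} + 4 x^{2} + 4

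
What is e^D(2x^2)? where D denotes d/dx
2 x^{2} + 4 x + 2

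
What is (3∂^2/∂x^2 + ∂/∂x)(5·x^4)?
20 x^{2} \left(x + 9\right)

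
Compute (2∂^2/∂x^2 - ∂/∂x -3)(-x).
3 x + 1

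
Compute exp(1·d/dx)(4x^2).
4 x^{2} + 8 x + 4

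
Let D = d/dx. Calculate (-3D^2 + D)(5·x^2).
10 x - 30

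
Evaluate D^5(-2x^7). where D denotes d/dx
- 5040 x^{2}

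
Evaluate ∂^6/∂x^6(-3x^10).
- 453600 x^{4}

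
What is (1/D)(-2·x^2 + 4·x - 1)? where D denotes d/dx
- \frac{2 x^{3}}{3} + 2 x^{2} - x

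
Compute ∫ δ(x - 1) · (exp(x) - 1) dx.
-1 + e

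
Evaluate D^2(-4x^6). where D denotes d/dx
- 120 x^{4}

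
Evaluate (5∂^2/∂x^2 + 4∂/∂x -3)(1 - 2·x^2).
6 x^{2} - 16 x - 23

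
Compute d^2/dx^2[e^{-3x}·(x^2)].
\left(9 x^{2} - 12 x + 2\right) e^{- 3 x}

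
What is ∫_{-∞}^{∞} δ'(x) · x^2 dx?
0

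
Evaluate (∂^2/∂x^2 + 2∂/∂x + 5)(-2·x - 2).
- 10 x - 14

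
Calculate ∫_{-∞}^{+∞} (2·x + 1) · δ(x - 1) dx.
3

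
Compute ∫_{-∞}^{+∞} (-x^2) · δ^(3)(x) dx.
0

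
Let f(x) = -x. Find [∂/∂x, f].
-1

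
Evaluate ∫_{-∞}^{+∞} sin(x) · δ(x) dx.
0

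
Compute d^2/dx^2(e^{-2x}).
4 e^{- 2 x}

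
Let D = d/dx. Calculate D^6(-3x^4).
0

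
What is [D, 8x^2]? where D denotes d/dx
16 x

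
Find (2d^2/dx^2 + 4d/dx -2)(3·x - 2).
16 - 6 x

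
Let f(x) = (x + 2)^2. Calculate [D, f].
2 x + 4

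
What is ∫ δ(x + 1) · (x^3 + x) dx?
-2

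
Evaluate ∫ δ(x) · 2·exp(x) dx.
2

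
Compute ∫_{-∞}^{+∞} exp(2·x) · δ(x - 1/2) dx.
e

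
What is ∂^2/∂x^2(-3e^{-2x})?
- 12 e^{- 2 x}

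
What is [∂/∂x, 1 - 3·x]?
-3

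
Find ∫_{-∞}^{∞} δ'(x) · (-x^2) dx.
0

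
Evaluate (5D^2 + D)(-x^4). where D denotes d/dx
4 x^{2} \left(- x - 15\right)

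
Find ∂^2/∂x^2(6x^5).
120 x^{3}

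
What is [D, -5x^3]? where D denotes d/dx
- 15 x^{2}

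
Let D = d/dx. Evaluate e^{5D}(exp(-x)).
e^{- x - 5}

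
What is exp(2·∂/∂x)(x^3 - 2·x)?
x^{3} + 6 x^{2} + 10 x + 4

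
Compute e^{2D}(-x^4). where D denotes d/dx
- x^{4} - 8 x^{3} - 24 x^{2} - 32 x - 16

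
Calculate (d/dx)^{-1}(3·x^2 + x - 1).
x^{3} + \frac{x^{2}}{2} - x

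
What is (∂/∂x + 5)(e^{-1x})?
4 e^{- x}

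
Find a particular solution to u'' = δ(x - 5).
\frac{|x - 5|}{2}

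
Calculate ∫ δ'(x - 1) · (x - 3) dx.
-1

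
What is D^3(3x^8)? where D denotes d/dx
1008 x^{5}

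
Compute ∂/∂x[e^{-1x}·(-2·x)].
2 \left(x - 1\right) e^{- x}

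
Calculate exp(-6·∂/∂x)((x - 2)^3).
x^{3} - 24 x^{2} + 192 x - 512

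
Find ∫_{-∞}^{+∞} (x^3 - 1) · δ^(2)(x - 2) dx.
12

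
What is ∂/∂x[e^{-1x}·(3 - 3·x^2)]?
3 \left(x^{2} - 2 x - 1\right) e^{- x}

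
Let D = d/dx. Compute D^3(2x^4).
48 x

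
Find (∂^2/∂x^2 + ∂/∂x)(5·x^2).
10 x + 10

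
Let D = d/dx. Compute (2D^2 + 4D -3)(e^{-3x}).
3 e^{- 3 x}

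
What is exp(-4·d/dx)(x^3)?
x^{3} - 12 x^{2} + 48 x - 64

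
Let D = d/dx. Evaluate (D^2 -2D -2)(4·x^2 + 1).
- 8 x^{2} - 16 x + 6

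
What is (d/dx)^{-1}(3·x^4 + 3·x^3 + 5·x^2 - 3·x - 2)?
\frac{3 x^{5}}{5} + \frac{3 x^{4}}{4} + \frac{5 x^{3}}{3} - \frac{3 x^{2}}{2} - 2 x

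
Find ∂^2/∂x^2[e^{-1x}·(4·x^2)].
4 \left(x^{2} - 4 x + 2\right) e^{- x}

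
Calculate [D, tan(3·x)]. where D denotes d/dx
\frac{3}{\cos^{2}{\left(3 x \right)}}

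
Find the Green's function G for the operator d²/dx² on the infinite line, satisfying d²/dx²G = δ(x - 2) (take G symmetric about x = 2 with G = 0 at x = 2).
\frac{|x - 2|}{2}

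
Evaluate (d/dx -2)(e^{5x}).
3 e^{5 x}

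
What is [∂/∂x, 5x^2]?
10 x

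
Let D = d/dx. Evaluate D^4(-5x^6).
- 1800 x^{2}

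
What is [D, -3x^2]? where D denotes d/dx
- 6 x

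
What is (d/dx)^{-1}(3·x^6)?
\frac{3 x^{7}}{7}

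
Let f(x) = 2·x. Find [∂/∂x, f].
2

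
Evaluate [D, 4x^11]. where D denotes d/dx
44 x^{10}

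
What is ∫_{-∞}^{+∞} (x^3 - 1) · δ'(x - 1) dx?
-3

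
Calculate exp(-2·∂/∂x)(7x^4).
7 x^{4} - 56 x^{3} + 168 x^{2} - 224 x + 112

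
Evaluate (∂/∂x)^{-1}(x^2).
\frac{x^{3}}{3}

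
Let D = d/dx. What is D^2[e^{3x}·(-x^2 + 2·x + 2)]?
\left(- 9 x^{2} + 6 x + 28\right) e^{3 x}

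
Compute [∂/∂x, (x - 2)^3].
3 \left(x - 2\right)^{2}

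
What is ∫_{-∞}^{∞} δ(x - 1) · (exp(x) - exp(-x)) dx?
2 \sinh{\left(1 \right)}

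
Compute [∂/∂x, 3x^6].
18 x^{5}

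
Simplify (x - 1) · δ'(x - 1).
-\delta(x - 1)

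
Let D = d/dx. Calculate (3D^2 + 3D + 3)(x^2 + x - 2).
3 x^{2} + 9 x + 3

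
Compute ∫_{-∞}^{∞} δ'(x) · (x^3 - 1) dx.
0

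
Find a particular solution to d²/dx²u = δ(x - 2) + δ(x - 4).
\frac{|x - 2|}{2} + \frac{|x - 4|}{2}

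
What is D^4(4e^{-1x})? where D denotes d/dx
4 e^{- x}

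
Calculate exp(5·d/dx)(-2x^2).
- 2 x^{2} - 20 x - 50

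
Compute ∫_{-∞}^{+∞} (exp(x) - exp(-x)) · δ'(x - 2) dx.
- 2 \cosh{\left(2 \right)}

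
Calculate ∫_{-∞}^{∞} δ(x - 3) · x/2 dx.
\frac{3}{2}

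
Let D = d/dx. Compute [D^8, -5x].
-40D^{7}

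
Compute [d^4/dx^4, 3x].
12\frac{d^{3}}{dx^{3}}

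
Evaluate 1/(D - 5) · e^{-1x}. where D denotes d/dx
- \frac{e^{- x}}{6}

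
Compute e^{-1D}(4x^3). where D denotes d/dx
4 x^{3} - 12 x^{2} + 12 x - 4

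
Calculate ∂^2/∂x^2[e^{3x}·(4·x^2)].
\left(36 x^{2} + 48 x + 8\right) e^{3 x}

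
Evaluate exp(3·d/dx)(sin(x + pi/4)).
\sin{\left(x + \frac{\pi}{4} + 3 \right)}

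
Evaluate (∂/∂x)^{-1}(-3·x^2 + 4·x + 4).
- x^{3} + 2 x^{2} + 4 x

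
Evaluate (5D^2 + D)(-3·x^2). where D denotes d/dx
- 6 x - 30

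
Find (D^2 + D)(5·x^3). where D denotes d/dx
15 x \left(x + 2\right)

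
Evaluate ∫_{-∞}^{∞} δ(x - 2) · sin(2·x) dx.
\sin{\left(4 \right)}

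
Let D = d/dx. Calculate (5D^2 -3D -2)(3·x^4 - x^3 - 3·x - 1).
- 6 x^{4} - 34 x^{3} + 189 x^{2} - 24 x + 11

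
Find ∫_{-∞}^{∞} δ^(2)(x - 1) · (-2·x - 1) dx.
0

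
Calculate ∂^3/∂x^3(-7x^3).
-42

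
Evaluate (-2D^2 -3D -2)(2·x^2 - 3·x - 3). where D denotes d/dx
- 4 x^{2} - 6 x + 7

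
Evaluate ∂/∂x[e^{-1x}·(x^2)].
x \left(2 - x\right) e^{- x}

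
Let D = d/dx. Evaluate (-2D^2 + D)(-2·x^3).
6 x \left(4 - x\right)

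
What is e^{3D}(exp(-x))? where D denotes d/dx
e^{- x - 3}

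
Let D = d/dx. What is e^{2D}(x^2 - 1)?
x^{2} + 4 x + 3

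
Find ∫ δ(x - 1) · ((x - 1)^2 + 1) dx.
1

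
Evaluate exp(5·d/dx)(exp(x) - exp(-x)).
2 \sinh{\left(x + 5 \right)}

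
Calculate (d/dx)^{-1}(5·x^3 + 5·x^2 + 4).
\frac{5 x^{4}}{4} + \frac{5 x^{3}}{3} + 4 x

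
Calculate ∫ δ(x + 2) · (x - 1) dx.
-3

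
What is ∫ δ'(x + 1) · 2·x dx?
-2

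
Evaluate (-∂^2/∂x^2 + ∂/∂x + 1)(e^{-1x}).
- e^{- x}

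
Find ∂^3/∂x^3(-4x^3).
-24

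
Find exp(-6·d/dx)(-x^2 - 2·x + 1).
- x^{2} + 10 x - 23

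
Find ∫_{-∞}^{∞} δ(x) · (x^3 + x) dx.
0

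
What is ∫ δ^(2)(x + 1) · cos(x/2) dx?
- \frac{\cos{\left(\frac{1}{2} \right)}}{4}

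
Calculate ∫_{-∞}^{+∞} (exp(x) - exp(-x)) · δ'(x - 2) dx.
- 2 \cosh{\left(2 \right)}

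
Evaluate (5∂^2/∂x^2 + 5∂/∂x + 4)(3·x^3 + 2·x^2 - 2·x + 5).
12 x^{3} + 53 x^{2} + 102 x + 30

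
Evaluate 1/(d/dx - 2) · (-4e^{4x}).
- 2 e^{4 x}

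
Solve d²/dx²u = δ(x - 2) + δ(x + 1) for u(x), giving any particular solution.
\frac{|x - 2|}{2} + \frac{|x + 1|}{2}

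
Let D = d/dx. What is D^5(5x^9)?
75600 x^{4}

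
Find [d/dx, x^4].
4 x^{3}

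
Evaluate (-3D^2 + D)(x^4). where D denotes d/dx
4 x^{2} \left(x - 9\right)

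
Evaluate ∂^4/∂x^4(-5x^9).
- 15120 x^{5}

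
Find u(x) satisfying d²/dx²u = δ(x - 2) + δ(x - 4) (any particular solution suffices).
\frac{|x - 2|}{2} + \frac{|x - 4|}{2}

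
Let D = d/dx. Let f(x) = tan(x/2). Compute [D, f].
\frac{1}{\cos{\left(x \right)} + 1}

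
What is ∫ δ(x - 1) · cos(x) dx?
\cos{\left(1 \right)}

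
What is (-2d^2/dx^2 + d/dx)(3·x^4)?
12 x^{2} \left(x - 6\right)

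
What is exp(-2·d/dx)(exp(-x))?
e^{2 - x}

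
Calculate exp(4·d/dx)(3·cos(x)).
3 \cos{\left(x + 4 \right)}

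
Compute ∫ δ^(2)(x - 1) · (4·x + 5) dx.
0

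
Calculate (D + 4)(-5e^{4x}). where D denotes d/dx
- 40 e^{4 x}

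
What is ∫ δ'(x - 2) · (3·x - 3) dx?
-3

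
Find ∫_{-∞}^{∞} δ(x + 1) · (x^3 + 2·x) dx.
-3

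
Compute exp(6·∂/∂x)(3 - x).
- x - 3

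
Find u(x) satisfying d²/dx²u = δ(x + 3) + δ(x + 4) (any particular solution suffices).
\frac{|x + 3|}{2} + \frac{|x + 4|}{2}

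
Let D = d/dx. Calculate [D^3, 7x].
21D^{2}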